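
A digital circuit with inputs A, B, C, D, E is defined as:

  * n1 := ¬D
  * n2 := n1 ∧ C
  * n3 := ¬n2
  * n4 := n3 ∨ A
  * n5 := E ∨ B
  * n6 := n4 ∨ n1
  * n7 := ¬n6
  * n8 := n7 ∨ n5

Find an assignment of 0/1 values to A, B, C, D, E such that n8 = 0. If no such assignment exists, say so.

n8 = n7 ∨ n5 must be 0, so both n7 = 0 and n5 = 0.
n7 = ¬n6 must be 0, so n6 = 1.
Check with A=1, B=0, C=0, D=0, E=0:
n1 = ¬D = ¬0 = 1
n2 = n1 ∧ C = 1 ∧ 0 = 0
n3 = ¬n2 = ¬0 = 1
n4 = n3 ∨ A = 1 ∨ 1 = 1
n5 = E ∨ B = 0 ∨ 0 = 0
n6 = n4 ∨ n1 = 1 ∨ 1 = 1
n7 = ¬n6 = ¬1 = 0
n8 = n7 ∨ n5 = 0 ∨ 0 = 0
So n8 = 0 as required.

A=1, B=0, C=0, D=0, E=0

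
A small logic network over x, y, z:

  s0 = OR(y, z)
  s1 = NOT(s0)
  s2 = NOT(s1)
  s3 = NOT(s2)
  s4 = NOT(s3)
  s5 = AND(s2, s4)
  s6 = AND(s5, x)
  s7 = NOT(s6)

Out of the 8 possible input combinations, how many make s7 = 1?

s7 = NOT(s6) must be 1, so s6 = 0.
s6 = AND(s5, x) must be 0, so at least one of s5, x is 0.
Satisfying assignments:
  x=0, y=0, z=0
  x=0, y=0, z=1
  x=0, y=1, z=0
  x=0, y=1, z=1
  x=1, y=0, z=0

5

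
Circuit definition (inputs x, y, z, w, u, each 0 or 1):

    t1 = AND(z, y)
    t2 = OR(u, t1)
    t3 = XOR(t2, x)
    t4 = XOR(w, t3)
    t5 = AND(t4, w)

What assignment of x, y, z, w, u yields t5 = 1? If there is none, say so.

x=0, y=0, z=1, w=1, u=0

t5 = AND(t4, w) must be 1, so both t4 = 1 and w = 1.
Check with x=0, y=0, z=1, w=1, u=0:
t1 = AND(z, y) = AND(1, 0) = 0
t2 = OR(u, t1) = OR(0, 0) = 0
t3 = XOR(t2, x) = XOR(0, 0) = 0
t4 = XOR(w, t3) = XOR(1, 0) = 1
t5 = AND(t4, w) = AND(1, 1) = 1
So t5 = 1 as required.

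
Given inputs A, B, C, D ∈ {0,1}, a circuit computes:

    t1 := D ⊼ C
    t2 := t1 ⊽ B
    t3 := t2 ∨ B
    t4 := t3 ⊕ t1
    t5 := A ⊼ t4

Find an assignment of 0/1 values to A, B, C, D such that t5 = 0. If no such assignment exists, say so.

t5 = A ⊼ t4 must be 0, so both A = 1 and t4 = 1.
Check with A=1 B=0 C=1 D=1:
t1 = D ⊼ C = 1 ⊼ 1 = 0
t2 = t1 ⊽ B = 0 ⊽ 0 = 1
t3 = t2 ∨ B = 1 ∨ 0 = 1
t4 = t3 ⊕ t1 = 1 ⊕ 0 = 1
t5 = A ⊼ t4 = 1 ⊼ 1 = 0
So t5 = 0 as required.

A=1 B=0 C=1 D=1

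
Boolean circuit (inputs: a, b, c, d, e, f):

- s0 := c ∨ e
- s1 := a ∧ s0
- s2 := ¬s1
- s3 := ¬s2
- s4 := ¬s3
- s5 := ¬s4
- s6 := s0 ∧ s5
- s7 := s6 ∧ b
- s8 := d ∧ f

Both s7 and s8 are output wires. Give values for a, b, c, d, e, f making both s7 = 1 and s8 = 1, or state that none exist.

a=1, b=1, c=1, d=1, e=1, f=1

Check with a=1, b=1, c=1, d=1, e=1, f=1:
s0 = c ∨ e = 1 ∨ 1 = 1
s1 = a ∧ s0 = 1 ∧ 1 = 1
s2 = ¬s1 = ¬1 = 0
s3 = ¬s2 = ¬0 = 1
s4 = ¬s3 = ¬1 = 0
s5 = ¬s4 = ¬0 = 1
s6 = s0 ∧ s5 = 1 ∧ 1 = 1
s7 = s6 ∧ b = 1 ∧ 1 = 1
s8 = d ∧ f = 1 ∧ 1 = 1
So s7 = 1 and s8 = 1.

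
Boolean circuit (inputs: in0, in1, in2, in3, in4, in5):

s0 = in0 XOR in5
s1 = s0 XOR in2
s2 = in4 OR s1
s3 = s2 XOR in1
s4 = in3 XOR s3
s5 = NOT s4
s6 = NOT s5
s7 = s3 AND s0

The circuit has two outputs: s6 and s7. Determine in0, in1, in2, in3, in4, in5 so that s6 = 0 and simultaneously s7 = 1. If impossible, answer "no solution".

in0=1, in1=0, in2=0, in3=1, in4=1, in5=0

Check with in0=1, in1=0, in2=0, in3=1, in4=1, in5=0:
s0 = in0 XOR in5 = 1 XOR 0 = 1
s1 = s0 XOR in2 = 1 XOR 0 = 1
s2 = in4 OR s1 = 1 OR 1 = 1
s3 = s2 XOR in1 = 1 XOR 0 = 1
s4 = in3 XOR s3 = 1 XOR 1 = 0
s5 = NOT s4 = NOT 0 = 1
s6 = NOT s5 = NOT 1 = 0
s7 = s3 AND s0 = 1 AND 1 = 1
So s6 = 0 and s7 = 1.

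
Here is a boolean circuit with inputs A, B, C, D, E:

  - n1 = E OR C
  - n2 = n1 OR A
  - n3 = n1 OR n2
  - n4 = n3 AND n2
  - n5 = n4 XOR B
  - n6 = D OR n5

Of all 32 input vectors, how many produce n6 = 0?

n6 = D OR n5 must be 0, so both D = 0 and n5 = 0.
n5 = n4 XOR B must be 0, so n4 and B are equal.
Enumerating the 32 input combinations, 8 give n6 = 0 and 24 give n6 = 1.

8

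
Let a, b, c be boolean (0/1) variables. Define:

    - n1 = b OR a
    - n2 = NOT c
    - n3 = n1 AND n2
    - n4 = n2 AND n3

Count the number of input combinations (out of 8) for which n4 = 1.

3

n4 = n2 AND n3 must be 1, so both n2 = 1 and n3 = 1.
Enumerating the 8 input combinations, 3 give n4 = 1 and 5 give n4 = 0.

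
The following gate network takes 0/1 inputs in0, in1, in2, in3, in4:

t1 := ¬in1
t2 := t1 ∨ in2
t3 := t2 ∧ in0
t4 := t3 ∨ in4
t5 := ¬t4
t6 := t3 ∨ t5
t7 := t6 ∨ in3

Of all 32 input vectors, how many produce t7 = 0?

5

t7 = t6 ∨ in3 must be 0, so both t6 = 0 and in3 = 0.
Satisfying assignments:
  in0=0, in1=0, in2=0, in3=0, in4=1
  in0=0, in1=0, in2=1, in3=0, in4=1
  in0=0, in1=1, in2=0, in3=0, in4=1
  in0=0, in1=1, in2=1, in3=0, in4=1
  in0=1, in1=1, in2=0, in3=0, in4=1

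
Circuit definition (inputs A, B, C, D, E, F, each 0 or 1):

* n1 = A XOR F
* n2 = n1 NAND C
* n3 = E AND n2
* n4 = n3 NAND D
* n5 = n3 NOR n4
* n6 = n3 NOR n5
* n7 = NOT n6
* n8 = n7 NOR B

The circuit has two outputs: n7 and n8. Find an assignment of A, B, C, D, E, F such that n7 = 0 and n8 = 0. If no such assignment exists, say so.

A=1, B=1, C=1, D=1, E=0, F=1

Check with A=1, B=1, C=1, D=1, E=0, F=1:
n1 = A XOR F = 1 XOR 1 = 0
n2 = n1 NAND C = 0 NAND 1 = 1
n3 = E AND n2 = 0 AND 1 = 0
n4 = n3 NAND D = 0 NAND 1 = 1
n5 = n3 NOR n4 = 0 NOR 1 = 0
n6 = n3 NOR n5 = 0 NOR 0 = 1
n7 = NOT n6 = NOT 1 = 0
n8 = n7 NOR B = 0 NOR 1 = 0
So n7 = 0 and n8 = 0.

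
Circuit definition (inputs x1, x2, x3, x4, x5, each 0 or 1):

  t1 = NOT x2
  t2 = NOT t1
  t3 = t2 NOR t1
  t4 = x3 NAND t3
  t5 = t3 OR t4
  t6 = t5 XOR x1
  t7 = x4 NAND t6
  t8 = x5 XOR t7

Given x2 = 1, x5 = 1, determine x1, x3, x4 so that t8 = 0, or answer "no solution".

x1=0 x3=0 x4=0

t8 = x5 XOR t7 must be 0, so x5 and t7 are equal.
Check with x2 = 1, x5 = 1 and x1=0, x3=0, x4=0:
t1 = NOT x2 = NOT 1 = 0
t2 = NOT t1 = NOT 0 = 1
t3 = t2 NOR t1 = 1 NOR 0 = 0
t4 = x3 NAND t3 = 0 NAND 0 = 1
t5 = t3 OR t4 = 0 OR 1 = 1
t6 = t5 XOR x1 = 1 XOR 0 = 1
t7 = x4 NAND t6 = 0 NAND 1 = 1
t8 = x5 XOR t7 = 1 XOR 1 = 0
So t8 = 0.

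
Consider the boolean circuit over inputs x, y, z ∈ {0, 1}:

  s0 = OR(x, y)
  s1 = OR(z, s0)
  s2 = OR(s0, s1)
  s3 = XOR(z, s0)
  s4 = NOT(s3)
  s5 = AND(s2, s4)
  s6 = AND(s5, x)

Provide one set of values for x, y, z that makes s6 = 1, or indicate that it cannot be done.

s6 = AND(s5, x) must be 1, so both s5 = 1 and x = 1.
Check with x=1 y=0 z=1:
s0 = OR(x, y) = OR(1, 0) = 1
s1 = OR(z, s0) = OR(1, 1) = 1
s2 = OR(s0, s1) = OR(1, 1) = 1
s3 = XOR(z, s0) = XOR(1, 1) = 0
s4 = NOT(s3) = NOT 0 = 1
s5 = AND(s2, s4) = AND(1, 1) = 1
s6 = AND(s5, x) = AND(1, 1) = 1
So s6 = 1 as required.

x=1 y=0 z=1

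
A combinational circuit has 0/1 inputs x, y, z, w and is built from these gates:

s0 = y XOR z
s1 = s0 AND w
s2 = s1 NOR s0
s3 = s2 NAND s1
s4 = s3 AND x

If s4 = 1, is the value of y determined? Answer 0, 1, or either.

either

Both values of y occur among assignments with s4 = 1:
  y=0: x=1, y=0, z=0, w=0
  y=1: x=1, y=1, z=0, w=0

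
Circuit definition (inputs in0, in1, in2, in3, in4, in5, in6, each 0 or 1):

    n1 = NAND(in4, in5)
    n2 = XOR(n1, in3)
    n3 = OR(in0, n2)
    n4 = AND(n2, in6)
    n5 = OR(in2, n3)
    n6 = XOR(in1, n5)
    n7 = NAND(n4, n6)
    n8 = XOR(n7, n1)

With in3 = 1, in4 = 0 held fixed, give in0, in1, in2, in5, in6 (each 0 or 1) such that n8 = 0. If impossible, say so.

in0=1, in1=1, in2=1, in5=0, in6=0

n8 = XOR(n7, n1) must be 0, so n7 and n1 are equal.
Check with in3 = 1, in4 = 0 and in0=1, in1=1, in2=1, in5=0, in6=0:
n1 = NAND(in4, in5) = NAND(0, 0) = 1
n2 = XOR(n1, in3) = XOR(1, 1) = 0
n3 = OR(in0, n2) = OR(1, 0) = 1
n4 = AND(n2, in6) = AND(0, 0) = 0
n5 = OR(in2, n3) = OR(1, 1) = 1
n6 = XOR(in1, n5) = XOR(1, 1) = 0
n7 = NAND(n4, n6) = NAND(0, 0) = 1
n8 = XOR(n7, n1) = XOR(1, 1) = 0
So n8 = 0.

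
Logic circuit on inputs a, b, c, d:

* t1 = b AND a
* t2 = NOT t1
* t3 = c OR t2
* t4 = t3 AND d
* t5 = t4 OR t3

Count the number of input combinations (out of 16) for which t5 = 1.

14

t5 = t4 OR t3 must be 1, so at least one of t4, t3 is 1.
Enumerating the 16 input combinations, 14 give t5 = 1 and 2 give t5 = 0.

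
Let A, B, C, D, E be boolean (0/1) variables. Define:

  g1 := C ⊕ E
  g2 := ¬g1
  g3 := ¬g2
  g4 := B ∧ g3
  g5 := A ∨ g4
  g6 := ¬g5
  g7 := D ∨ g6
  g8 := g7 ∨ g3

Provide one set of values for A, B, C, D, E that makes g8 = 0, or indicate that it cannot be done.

A=1, B=1, C=0, D=0, E=0

Check with A=1, B=1, C=0, D=0, E=0:
g1 = C ⊕ E = 0 ⊕ 0 = 0
g2 = ¬g1 = ¬0 = 1
g3 = ¬g2 = ¬1 = 0
g4 = B ∧ g3 = 1 ∧ 0 = 0
g5 = A ∨ g4 = 1 ∨ 0 = 1
g6 = ¬g5 = ¬1 = 0
g7 = D ∨ g6 = 0 ∨ 0 = 0
g8 = g7 ∨ g3 = 0 ∨ 0 = 0
So g8 = 0 as required.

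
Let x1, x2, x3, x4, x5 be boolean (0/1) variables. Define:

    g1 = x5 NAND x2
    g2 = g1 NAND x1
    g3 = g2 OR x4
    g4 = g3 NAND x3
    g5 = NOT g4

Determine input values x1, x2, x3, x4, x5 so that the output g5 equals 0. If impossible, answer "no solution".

x1=1 x2=0 x3=0 x4=1 x5=0

g5 = NOT g4 must be 0, so g4 = 1.
Check with x1=1 x2=0 x3=0 x4=1 x5=0:
g1 = x5 NAND x2 = 0 NAND 0 = 1
g2 = g1 NAND x1 = 1 NAND 1 = 0
g3 = g2 OR x4 = 0 OR 1 = 1
g4 = g3 NAND x3 = 1 NAND 0 = 1
g5 = NOT g4 = NOT 1 = 0
So g5 = 0 as required.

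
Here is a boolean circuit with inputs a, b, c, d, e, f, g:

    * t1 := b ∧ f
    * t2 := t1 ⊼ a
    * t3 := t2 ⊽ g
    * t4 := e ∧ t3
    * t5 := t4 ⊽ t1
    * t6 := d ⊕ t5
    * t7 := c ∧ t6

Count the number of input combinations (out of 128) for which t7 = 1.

t7 = c ∧ t6 must be 1, so both c = 1 and t6 = 1.
t6 = d ⊕ t5 must be 1, so d and t5 differ.
Enumerating the 128 input combinations, 32 give t7 = 1 and 96 give t7 = 0.

32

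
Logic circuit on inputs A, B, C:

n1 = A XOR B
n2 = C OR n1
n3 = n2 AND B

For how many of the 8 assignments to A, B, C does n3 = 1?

n3 = n2 AND B must be 1, so both n2 = 1 and B = 1.
Enumerating the 8 input combinations, 3 give n3 = 1 and 5 give n3 = 0.

3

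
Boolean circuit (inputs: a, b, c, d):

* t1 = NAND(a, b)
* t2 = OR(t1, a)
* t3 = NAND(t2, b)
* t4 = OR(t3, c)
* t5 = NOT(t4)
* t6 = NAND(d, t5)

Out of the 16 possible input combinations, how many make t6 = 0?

2

t6 = NAND(d, t5) must be 0, so both d = 1 and t5 = 1.
t5 = NOT(t4) must be 1, so t4 = 0.
t4 = OR(t3, c) must be 0, so both t3 = 0 and c = 0.
Satisfying assignments:
  a=0, b=1, c=0, d=1
  a=1, b=1, c=0, d=1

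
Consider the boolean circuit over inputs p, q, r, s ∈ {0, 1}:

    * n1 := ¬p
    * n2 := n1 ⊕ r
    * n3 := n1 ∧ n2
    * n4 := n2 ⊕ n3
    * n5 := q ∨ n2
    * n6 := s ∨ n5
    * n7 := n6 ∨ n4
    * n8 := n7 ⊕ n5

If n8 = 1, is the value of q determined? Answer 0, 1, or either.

n8 = n7 ⊕ n5 must be 1, so n7 and n5 differ.
Every assignment with n8 = 1 has q = 0; there are 2 such assignment(s).
  p=0, q=0, r=1, s=1
  p=1, q=0, r=0, s=1

0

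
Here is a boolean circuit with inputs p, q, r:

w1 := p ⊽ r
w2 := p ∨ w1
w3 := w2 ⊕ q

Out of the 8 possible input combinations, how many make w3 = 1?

4

w3 = w2 ⊕ q must be 1, so w2 and q differ.
Satisfying assignments:
  p=0, q=0, r=0
  p=0, q=1, r=1
  p=1, q=0, r=0
  p=1, q=0, r=1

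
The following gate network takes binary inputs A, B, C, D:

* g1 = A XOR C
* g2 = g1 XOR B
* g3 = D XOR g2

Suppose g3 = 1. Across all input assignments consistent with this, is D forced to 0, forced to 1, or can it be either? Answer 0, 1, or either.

Both values of D occur among assignments with g3 = 1:
  D=0: A=0, B=0, C=1, D=0
  D=1: A=0, B=0, C=0, D=1

either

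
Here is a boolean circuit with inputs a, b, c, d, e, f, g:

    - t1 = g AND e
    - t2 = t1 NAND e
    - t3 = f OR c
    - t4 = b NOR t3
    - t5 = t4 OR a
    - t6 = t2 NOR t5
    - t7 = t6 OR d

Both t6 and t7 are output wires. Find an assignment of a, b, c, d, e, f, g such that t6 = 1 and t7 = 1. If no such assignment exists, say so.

a=0, b=1, c=0, d=0, e=1, f=0, g=1

Check with a=0, b=1, c=0, d=0, e=1, f=0, g=1:
t1 = g AND e = 1 AND 1 = 1
t2 = t1 NAND e = 1 NAND 1 = 0
t3 = f OR c = 0 OR 0 = 0
t4 = b NOR t3 = 1 NOR 0 = 0
t5 = t4 OR a = 0 OR 0 = 0
t6 = t2 NOR t5 = 0 NOR 0 = 1
t7 = t6 OR d = 1 OR 0 = 1
So t6 = 1 and t7 = 1.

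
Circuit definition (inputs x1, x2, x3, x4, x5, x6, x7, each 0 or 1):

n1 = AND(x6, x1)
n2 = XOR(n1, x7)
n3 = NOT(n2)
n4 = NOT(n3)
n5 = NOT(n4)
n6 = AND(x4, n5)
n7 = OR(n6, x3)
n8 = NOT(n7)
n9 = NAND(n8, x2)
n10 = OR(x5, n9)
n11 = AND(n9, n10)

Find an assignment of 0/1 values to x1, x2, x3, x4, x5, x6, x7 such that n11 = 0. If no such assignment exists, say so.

x1=0 x2=1 x3=0 x4=0 x5=0 x6=1 x7=1

n11 = AND(n9, n10) must be 0, so at least one of n9, n10 is 0.
Check with x1=0 x2=1 x3=0 x4=0 x5=0 x6=1 x7=1:
n1 = AND(x6, x1) = AND(1, 0) = 0
n2 = XOR(n1, x7) = XOR(0, 1) = 1
n3 = NOT(n2) = NOT 1 = 0
n4 = NOT(n3) = NOT 0 = 1
n5 = NOT(n4) = NOT 1 = 0
n6 = AND(x4, n5) = AND(0, 0) = 0
n7 = OR(n6, x3) = OR(0, 0) = 0
n8 = NOT(n7) = NOT 0 = 1
n9 = NAND(n8, x2) = NAND(1, 1) = 0
n10 = OR(x5, n9) = OR(0, 0) = 0
n11 = AND(n9, n10) = AND(0, 0) = 0
So n11 = 0 as required.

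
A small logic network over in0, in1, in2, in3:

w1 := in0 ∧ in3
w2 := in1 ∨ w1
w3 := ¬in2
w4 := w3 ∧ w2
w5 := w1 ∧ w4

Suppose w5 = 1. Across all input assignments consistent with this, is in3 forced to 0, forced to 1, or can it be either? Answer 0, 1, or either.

w5 = w1 ∧ w4 must be 1, so both w1 = 1 and w4 = 1.
w1 = in0 ∧ in3 must be 1, so both in0 = 1 and in3 = 1.
w4 = w3 ∧ w2 must be 1, so both w3 = 1 and w2 = 1.
Every assignment with w5 = 1 has in3 = 1; there are 2 such assignment(s).
  in0=1, in1=0, in2=0, in3=1
  in0=1, in1=1, in2=0, in3=1

1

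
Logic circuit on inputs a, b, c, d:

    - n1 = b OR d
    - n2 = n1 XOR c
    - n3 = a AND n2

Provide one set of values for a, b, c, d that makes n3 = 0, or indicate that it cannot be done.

n3 = a AND n2 must be 0, so at least one of a, n2 is 0.
Check with a=1, b=0, c=1, d=1:
n1 = b OR d = 0 OR 1 = 1
n2 = n1 XOR c = 1 XOR 1 = 0
n3 = a AND n2 = 1 AND 0 = 0
So n3 = 0 as required.

a=1, b=0, c=1, d=1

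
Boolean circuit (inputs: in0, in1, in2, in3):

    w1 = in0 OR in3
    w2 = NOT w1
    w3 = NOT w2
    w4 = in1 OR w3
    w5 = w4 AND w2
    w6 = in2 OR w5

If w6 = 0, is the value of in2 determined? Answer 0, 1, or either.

w6 = in2 OR w5 must be 0, so both in2 = 0 and w5 = 0.
w5 = w4 AND w2 must be 0, so at least one of w4, w2 is 0.
Every assignment with w6 = 0 has in2 = 0; there are 7 such assignment(s).

0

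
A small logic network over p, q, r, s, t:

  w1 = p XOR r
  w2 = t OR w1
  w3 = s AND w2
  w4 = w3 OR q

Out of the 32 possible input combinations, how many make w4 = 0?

w4 = w3 OR q must be 0, so both w3 = 0 and q = 0.
Enumerating the 32 input combinations, 10 give w4 = 0 and 22 give w4 = 1.

10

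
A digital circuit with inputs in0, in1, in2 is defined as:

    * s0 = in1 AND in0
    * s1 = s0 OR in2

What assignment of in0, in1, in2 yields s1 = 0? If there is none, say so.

in0=0, in1=1, in2=0

s1 = s0 OR in2 must be 0, so both s0 = 0 and in2 = 0.
s0 = in1 AND in0 must be 0, so at least one of in1, in0 is 0.
Check with in0=0, in1=1, in2=0:
s0 = in1 AND in0 = 1 AND 0 = 0
s1 = s0 OR in2 = 0 OR 0 = 0
So s1 = 0 as required.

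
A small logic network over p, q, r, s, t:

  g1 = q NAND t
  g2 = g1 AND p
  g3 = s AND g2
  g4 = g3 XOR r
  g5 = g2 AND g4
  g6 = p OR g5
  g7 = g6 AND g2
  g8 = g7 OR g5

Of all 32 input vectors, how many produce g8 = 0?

20

g8 = g7 OR g5 must be 0, so both g7 = 0 and g5 = 0.
g7 = g6 AND g2 must be 0, so at least one of g6, g2 is 0.
g5 = g2 AND g4 must be 0, so at least one of g2, g4 is 0.
Enumerating the 32 input combinations, 20 give g8 = 0 and 12 give g8 = 1.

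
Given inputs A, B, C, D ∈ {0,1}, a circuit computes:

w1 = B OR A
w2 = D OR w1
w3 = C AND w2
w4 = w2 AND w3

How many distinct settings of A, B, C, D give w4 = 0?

9

w4 = w2 AND w3 must be 0, so at least one of w2, w3 is 0.
Enumerating the 16 input combinations, 9 give w4 = 0 and 7 give w4 = 1.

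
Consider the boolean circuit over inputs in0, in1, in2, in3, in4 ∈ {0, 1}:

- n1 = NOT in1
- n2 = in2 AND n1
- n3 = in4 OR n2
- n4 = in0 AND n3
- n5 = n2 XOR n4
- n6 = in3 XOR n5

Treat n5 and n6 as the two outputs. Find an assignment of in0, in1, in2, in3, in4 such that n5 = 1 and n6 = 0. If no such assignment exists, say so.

in0=1, in1=1, in2=0, in3=1, in4=1

Check with in0=1, in1=1, in2=0, in3=1, in4=1:
n1 = NOT in1 = NOT 1 = 0
n2 = in2 AND n1 = 0 AND 0 = 0
n3 = in4 OR n2 = 1 OR 0 = 1
n4 = in0 AND n3 = 1 AND 1 = 1
n5 = n2 XOR n4 = 0 XOR 1 = 1
n6 = in3 XOR n5 = 1 XOR 1 = 0
So n5 = 1 and n6 = 0.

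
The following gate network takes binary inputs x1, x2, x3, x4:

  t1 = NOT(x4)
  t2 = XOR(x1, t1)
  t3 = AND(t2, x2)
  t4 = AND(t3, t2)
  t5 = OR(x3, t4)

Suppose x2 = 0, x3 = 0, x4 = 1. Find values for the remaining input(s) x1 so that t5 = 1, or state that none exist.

With x2 = 0, x3 = 0, x4 = 1 fixed, none of the 2 settings of x1 give t5 = 1.
For example, with x1=0:
t1 = NOT(x4) = NOT 1 = 0
t2 = XOR(x1, t1) = XOR(0, 0) = 0
t3 = AND(t2, x2) = AND(0, 0) = 0
t4 = AND(t3, t2) = AND(0, 0) = 0
t5 = OR(x3, t4) = OR(0, 0) = 0
giving t5 = 0 ≠ 1.

no solution exists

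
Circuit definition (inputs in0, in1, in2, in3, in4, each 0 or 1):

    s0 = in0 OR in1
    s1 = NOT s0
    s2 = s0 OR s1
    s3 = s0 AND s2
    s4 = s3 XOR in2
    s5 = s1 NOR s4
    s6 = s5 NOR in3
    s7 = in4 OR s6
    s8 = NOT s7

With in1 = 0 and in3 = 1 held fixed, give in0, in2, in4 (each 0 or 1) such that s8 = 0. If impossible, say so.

Check with in1 = 0 and in3 = 1 and in0=0, in2=0, in4=1:
s0 = in0 OR in1 = 0 OR 0 = 0
s1 = NOT s0 = NOT 0 = 1
s2 = s0 OR s1 = 0 OR 1 = 1
s3 = s0 AND s2 = 0 AND 1 = 0
s4 = s3 XOR in2 = 0 XOR 0 = 0
s5 = s1 NOR s4 = 1 NOR 0 = 0
s6 = s5 NOR in3 = 0 NOR 1 = 0
s7 = in4 OR s6 = 1 OR 0 = 1
s8 = NOT s7 = NOT 1 = 0
So s8 = 0.

in0=0, in2=0, in4=1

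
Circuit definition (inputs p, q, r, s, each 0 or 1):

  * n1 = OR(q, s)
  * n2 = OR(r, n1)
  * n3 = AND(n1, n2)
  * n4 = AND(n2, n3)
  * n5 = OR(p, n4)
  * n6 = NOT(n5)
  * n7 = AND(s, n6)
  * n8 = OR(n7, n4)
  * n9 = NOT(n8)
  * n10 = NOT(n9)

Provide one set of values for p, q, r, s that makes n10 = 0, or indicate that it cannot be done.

n10 = NOT(n9) must be 0, so n9 = 1.
Check with p=1, q=0, r=0, s=0:
n1 = OR(q, s) = OR(0, 0) = 0
n2 = OR(r, n1) = OR(0, 0) = 0
n3 = AND(n1, n2) = AND(0, 0) = 0
n4 = AND(n2, n3) = AND(0, 0) = 0
n5 = OR(p, n4) = OR(1, 0) = 1
n6 = NOT(n5) = NOT 1 = 0
n7 = AND(s, n6) = AND(0, 0) = 0
n8 = OR(n7, n4) = OR(0, 0) = 0
n9 = NOT(n8) = NOT 0 = 1
n10 = NOT(n9) = NOT 1 = 0
So n10 = 0 as required.

p=1, q=0, r=0, s=0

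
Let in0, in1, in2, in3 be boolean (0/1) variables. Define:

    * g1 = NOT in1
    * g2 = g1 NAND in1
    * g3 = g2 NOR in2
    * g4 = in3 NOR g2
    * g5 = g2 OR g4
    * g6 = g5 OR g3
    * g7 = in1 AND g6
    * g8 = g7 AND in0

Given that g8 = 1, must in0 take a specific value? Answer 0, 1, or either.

1

g8 = g7 AND in0 must be 1, so both g7 = 1 and in0 = 1.
g7 = in1 AND g6 must be 1, so both in1 = 1 and g6 = 1.
Every assignment with g8 = 1 has in0 = 1; there are 4 such assignment(s).
  in0=1, in1=1, in2=0, in3=0
  in0=1, in1=1, in2=0, in3=1
  in0=1, in1=1, in2=1, in3=0
  in0=1, in1=1, in2=1, in3=1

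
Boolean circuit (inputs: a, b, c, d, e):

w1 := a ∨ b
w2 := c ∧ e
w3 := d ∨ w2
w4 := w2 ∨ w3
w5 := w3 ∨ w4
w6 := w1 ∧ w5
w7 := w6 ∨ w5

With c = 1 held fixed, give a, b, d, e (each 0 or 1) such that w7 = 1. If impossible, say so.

w7 = w6 ∨ w5 must be 1, so at least one of w6, w5 is 1.
Check with c = 1 and a=0, b=0, d=0, e=1:
w1 = a ∨ b = 0 ∨ 0 = 0
w2 = c ∧ e = 1 ∧ 1 = 1
w3 = d ∨ w2 = 0 ∨ 1 = 1
w4 = w2 ∨ w3 = 1 ∨ 1 = 1
w5 = w3 ∨ w4 = 1 ∨ 1 = 1
w6 = w1 ∧ w5 = 0 ∧ 1 = 0
w7 = w6 ∨ w5 = 0 ∨ 1 = 1
So w7 = 1.

a=0, b=0, d=0, e=1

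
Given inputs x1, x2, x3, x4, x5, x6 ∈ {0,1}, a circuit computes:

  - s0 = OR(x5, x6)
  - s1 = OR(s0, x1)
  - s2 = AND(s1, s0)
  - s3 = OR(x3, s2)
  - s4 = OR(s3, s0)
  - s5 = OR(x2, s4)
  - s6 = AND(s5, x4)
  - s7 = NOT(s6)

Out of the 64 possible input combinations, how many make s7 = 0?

30

s7 = NOT(s6) must be 0, so s6 = 1.
s6 = AND(s5, x4) must be 1, so both s5 = 1 and x4 = 1.
s5 = OR(x2, s4) must be 1, so at least one of x2, s4 is 1.
Enumerating the 64 input combinations, 30 give s7 = 0 and 34 give s7 = 1.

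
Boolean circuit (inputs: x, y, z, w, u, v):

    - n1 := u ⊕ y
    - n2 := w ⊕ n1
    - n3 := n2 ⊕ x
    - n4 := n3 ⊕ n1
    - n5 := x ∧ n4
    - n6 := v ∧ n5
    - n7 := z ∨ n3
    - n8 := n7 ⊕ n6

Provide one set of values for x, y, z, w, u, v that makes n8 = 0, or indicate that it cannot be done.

n8 = n7 ⊕ n6 must be 0, so n7 and n6 are equal.
Check with x=0 y=0 z=0 w=1 u=1 v=1:
n1 = u ⊕ y = 1 ⊕ 0 = 1
n2 = w ⊕ n1 = 1 ⊕ 1 = 0
n3 = n2 ⊕ x = 0 ⊕ 0 = 0
n4 = n3 ⊕ n1 = 0 ⊕ 1 = 1
n5 = x ∧ n4 = 0 ∧ 1 = 0
n6 = v ∧ n5 = 1 ∧ 0 = 0
n7 = z ∨ n3 = 0 ∨ 0 = 0
n8 = n7 ⊕ n6 = 0 ⊕ 0 = 0
So n8 = 0 as required.

x=0 y=0 z=0 w=1 u=1 v=1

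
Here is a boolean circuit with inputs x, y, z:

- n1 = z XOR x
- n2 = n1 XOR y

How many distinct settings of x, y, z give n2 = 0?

n2 = n1 XOR y must be 0, so n1 and y are equal.
Satisfying assignments:
  x=0, y=0, z=0
  x=0, y=1, z=1
  x=1, y=0, z=1
  x=1, y=1, z=0

4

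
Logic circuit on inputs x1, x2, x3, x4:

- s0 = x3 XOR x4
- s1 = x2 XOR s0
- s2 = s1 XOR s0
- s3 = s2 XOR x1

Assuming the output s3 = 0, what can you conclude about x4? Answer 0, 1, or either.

either

Both values of x4 occur among assignments with s3 = 0:
  x4=0: x1=0, x2=0, x3=0, x4=0
  x4=1: x1=0, x2=0, x3=0, x4=1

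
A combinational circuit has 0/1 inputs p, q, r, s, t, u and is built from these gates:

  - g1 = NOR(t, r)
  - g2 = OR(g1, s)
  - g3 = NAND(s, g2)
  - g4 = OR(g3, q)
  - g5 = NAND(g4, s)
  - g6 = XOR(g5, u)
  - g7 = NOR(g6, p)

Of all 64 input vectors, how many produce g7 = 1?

g7 = NOR(g6, p) must be 1, so both g6 = 0 and p = 0.
g6 = XOR(g5, u) must be 0, so g5 and u are equal.
Enumerating the 64 input combinations, 16 give g7 = 1 and 48 give g7 = 0.

16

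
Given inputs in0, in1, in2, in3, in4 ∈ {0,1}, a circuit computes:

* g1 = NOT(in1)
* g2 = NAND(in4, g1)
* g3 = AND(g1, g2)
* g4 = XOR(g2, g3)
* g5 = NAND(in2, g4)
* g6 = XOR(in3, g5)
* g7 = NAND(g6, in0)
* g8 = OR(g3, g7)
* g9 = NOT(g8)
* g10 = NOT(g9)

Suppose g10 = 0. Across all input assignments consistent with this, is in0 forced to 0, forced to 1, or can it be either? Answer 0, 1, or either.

g10 = NOT(g9) must be 0, so g9 = 1.
Every assignment with g10 = 0 has in0 = 1; there are 6 such assignment(s).

1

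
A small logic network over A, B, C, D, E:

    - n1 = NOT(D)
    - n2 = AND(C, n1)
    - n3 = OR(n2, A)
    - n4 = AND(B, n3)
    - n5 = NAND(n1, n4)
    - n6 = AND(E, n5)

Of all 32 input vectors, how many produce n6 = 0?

n6 = AND(E, n5) must be 0, so at least one of E, n5 is 0.
Enumerating the 32 input combinations, 19 give n6 = 0 and 13 give n6 = 1.

19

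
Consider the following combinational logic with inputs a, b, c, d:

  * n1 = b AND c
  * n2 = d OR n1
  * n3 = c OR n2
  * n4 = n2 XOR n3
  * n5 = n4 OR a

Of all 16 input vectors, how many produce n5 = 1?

9

n5 = n4 OR a must be 1, so at least one of n4, a is 1.
Enumerating the 16 input combinations, 9 give n5 = 1 and 7 give n5 = 0.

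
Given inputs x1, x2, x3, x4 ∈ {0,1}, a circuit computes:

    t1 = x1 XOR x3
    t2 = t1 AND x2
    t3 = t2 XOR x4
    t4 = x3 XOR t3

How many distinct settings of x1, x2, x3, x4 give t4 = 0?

8

t4 = x3 XOR t3 must be 0, so x3 and t3 are equal.
Enumerating the 16 input combinations, 8 give t4 = 0 and 8 give t4 = 1.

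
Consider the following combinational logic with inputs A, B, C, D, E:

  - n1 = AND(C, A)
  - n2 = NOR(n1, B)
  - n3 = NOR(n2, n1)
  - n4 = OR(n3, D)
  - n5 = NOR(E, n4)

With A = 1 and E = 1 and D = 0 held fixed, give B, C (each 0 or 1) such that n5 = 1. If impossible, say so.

With A = 1 and E = 1 and D = 0 fixed, none of the 4 settings of B, C give n5 = 1.
For example, with B=0, C=0:
n1 = AND(C, A) = AND(0, 1) = 0
n2 = NOR(n1, B) = NOR(0, 0) = 1
n3 = NOR(n2, n1) = NOR(1, 0) = 0
n4 = OR(n3, D) = OR(0, 0) = 0
n5 = NOR(E, n4) = NOR(1, 0) = 0
giving n5 = 0 ≠ 1.

no solution exists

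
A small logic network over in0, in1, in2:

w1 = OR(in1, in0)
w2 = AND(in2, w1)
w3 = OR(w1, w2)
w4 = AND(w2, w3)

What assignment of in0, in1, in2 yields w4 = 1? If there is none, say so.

w4 = AND(w2, w3) must be 1, so both w2 = 1 and w3 = 1.
w2 = AND(in2, w1) must be 1, so both in2 = 1 and w1 = 1.
w3 = OR(w1, w2) must be 1, so at least one of w1, w2 is 1.
Check with in0=1 in1=1 in2=1:
w1 = OR(in1, in0) = OR(1, 1) = 1
w2 = AND(in2, w1) = AND(1, 1) = 1
w3 = OR(w1, w2) = OR(1, 1) = 1
w4 = AND(w2, w3) = AND(1, 1) = 1
So w4 = 1 as required.

in0=1 in1=1 in2=1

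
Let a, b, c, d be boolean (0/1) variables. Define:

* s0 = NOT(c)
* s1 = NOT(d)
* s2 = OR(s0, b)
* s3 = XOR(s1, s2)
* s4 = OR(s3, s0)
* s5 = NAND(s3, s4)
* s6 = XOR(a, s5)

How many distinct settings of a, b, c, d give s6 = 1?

s6 = XOR(a, s5) must be 1, so a and s5 differ.
Enumerating the 16 input combinations, 8 give s6 = 1 and 8 give s6 = 0.

8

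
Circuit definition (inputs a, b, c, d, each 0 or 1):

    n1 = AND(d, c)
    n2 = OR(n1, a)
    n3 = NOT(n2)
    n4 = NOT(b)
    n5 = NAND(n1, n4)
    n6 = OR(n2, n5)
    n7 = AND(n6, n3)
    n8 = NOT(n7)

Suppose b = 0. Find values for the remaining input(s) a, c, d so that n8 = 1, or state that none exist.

Check with b = 0 and a=0, c=1, d=1:
n1 = AND(d, c) = AND(1, 1) = 1
n2 = OR(n1, a) = OR(1, 0) = 1
n3 = NOT(n2) = NOT 1 = 0
n4 = NOT(b) = NOT 0 = 1
n5 = NAND(n1, n4) = NAND(1, 1) = 0
n6 = OR(n2, n5) = OR(1, 0) = 1
n7 = AND(n6, n3) = AND(1, 0) = 0
n8 = NOT(n7) = NOT 0 = 1
So n8 = 1.

a=0, c=1, d=1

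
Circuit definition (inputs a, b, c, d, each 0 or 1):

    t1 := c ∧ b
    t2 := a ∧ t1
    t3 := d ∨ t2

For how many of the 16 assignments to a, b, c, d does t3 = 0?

t3 = d ∨ t2 must be 0, so both d = 0 and t2 = 0.
t2 = a ∧ t1 must be 0, so at least one of a, t1 is 0.
Enumerating the 16 input combinations, 7 give t3 = 0 and 9 give t3 = 1.

7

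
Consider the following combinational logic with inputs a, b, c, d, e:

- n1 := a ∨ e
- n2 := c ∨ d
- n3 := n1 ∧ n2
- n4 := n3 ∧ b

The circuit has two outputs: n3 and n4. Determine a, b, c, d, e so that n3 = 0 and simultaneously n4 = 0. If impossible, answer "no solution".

Check with a=0, b=0, c=0, d=1, e=0:
n1 = a ∨ e = 0 ∨ 0 = 0
n2 = c ∨ d = 0 ∨ 1 = 1
n3 = n1 ∧ n2 = 0 ∧ 1 = 0
n4 = n3 ∧ b = 0 ∧ 0 = 0
So n3 = 0 and n4 = 0.

a=0, b=0, c=0, d=1, e=0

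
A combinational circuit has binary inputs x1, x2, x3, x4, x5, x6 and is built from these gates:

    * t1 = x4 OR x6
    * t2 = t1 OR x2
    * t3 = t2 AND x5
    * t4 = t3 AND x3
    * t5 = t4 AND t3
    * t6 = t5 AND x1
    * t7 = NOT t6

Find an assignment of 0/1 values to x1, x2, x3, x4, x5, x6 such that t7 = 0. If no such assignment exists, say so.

Check with x1=1 x2=1 x3=1 x4=1 x5=1 x6=0:
t1 = x4 OR x6 = 1 OR 0 = 1
t2 = t1 OR x2 = 1 OR 1 = 1
t3 = t2 AND x5 = 1 AND 1 = 1
t4 = t3 AND x3 = 1 AND 1 = 1
t5 = t4 AND t3 = 1 AND 1 = 1
t6 = t5 AND x1 = 1 AND 1 = 1
t7 = NOT t6 = NOT 1 = 0
So t7 = 0 as required.

x1=1 x2=1 x3=1 x4=1 x5=1 x6=0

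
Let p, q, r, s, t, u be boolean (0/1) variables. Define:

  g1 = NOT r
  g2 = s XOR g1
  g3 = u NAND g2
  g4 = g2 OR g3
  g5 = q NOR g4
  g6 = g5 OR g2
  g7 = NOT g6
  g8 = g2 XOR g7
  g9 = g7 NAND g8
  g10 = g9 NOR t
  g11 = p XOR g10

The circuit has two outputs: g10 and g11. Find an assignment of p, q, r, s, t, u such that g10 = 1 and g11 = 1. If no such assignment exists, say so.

Check with p=0, q=0, r=1, s=0, t=0, u=0:
g1 = NOT r = NOT 1 = 0
g2 = s XOR g1 = 0 XOR 0 = 0
g3 = u NAND g2 = 0 NAND 0 = 1
g4 = g2 OR g3 = 0 OR 1 = 1
g5 = q NOR g4 = 0 NOR 1 = 0
g6 = g5 OR g2 = 0 OR 0 = 0
g7 = NOT g6 = NOT 0 = 1
g8 = g2 XOR g7 = 0 XOR 1 = 1
g9 = g7 NAND g8 = 1 NAND 1 = 0
g10 = g9 NOR t = 0 NOR 0 = 1
g11 = p XOR g10 = 0 XOR 1 = 1
So g10 = 1 and g11 = 1.

p=0, q=0, r=1, s=0, t=0, u=0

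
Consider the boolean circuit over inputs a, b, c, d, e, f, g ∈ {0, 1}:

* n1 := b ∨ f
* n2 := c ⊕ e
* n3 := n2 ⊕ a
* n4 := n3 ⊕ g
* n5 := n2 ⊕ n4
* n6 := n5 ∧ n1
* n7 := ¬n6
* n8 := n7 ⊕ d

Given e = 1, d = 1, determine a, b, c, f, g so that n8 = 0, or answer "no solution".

a=1 b=1 c=1 f=0 g=1

n8 = n7 ⊕ d must be 0, so n7 and d are equal.
Check with e = 1, d = 1 and a=1, b=1, c=1, f=0, g=1:
n1 = b ∨ f = 1 ∨ 0 = 1
n2 = c ⊕ e = 1 ⊕ 1 = 0
n3 = n2 ⊕ a = 0 ⊕ 1 = 1
n4 = n3 ⊕ g = 1 ⊕ 1 = 0
n5 = n2 ⊕ n4 = 0 ⊕ 0 = 0
n6 = n5 ∧ n1 = 0 ∧ 1 = 0
n7 = ¬n6 = ¬0 = 1
n8 = n7 ⊕ d = 1 ⊕ 1 = 0
So n8 = 0.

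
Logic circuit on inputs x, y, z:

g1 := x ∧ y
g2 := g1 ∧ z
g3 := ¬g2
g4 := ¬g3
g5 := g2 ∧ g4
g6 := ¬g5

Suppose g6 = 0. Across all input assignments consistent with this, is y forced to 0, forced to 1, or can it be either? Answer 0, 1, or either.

1

g6 = ¬g5 must be 0, so g5 = 1.
Every assignment with g6 = 0 has y = 1; there are 1 such assignment(s).
  x=1, y=1, z=1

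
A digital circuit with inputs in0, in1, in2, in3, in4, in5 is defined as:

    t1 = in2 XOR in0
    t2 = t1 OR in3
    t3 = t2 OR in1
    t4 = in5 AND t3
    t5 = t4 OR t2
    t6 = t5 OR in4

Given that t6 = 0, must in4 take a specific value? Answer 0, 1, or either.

t6 = t5 OR in4 must be 0, so both t5 = 0 and in4 = 0.
t5 = t4 OR t2 must be 0, so both t4 = 0 and t2 = 0.
Every assignment with t6 = 0 has in4 = 0; there are 6 such assignment(s).

0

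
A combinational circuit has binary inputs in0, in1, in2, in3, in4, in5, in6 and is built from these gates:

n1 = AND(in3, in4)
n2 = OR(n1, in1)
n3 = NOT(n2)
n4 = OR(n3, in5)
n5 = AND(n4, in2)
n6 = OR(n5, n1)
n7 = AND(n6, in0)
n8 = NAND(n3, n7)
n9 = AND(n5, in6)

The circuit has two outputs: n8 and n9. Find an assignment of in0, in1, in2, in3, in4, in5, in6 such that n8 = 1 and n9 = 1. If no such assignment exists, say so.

in0=0, in1=0, in2=1, in3=1, in4=0, in5=0, in6=1

Check with in0=0, in1=0, in2=1, in3=1, in4=0, in5=0, in6=1:
n1 = AND(in3, in4) = AND(1, 0) = 0
n2 = OR(n1, in1) = OR(0, 0) = 0
n3 = NOT(n2) = NOT 0 = 1
n4 = OR(n3, in5) = OR(1, 0) = 1
n5 = AND(n4, in2) = AND(1, 1) = 1
n6 = OR(n5, n1) = OR(1, 0) = 1
n7 = AND(n6, in0) = AND(1, 0) = 0
n8 = NAND(n3, n7) = NAND(1, 0) = 1
n9 = AND(n5, in6) = AND(1, 1) = 1
So n8 = 1 and n9 = 1.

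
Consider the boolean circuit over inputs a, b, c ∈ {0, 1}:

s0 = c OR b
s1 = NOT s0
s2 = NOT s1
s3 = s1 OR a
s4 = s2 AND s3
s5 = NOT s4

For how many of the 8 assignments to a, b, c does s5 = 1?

s5 = NOT s4 must be 1, so s4 = 0.
Satisfying assignments:
  a=0, b=0, c=0
  a=0, b=0, c=1
  a=0, b=1, c=0
  a=0, b=1, c=1
  a=1, b=0, c=0

5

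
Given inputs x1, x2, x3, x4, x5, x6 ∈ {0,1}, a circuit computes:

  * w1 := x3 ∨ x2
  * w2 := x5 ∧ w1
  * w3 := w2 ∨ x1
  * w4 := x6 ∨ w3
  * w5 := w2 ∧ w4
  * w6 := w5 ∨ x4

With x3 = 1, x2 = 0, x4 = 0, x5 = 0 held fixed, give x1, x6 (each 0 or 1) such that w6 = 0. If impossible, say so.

w6 = w5 ∨ x4 must be 0, so both w5 = 0 and x4 = 0.
w5 = w2 ∧ w4 must be 0, so at least one of w2, w4 is 0.
Check with x3 = 1, x2 = 0, x4 = 0, x5 = 0 and x1=0, x6=0:
w1 = x3 ∨ x2 = 1 ∨ 0 = 1
w2 = x5 ∧ w1 = 0 ∧ 1 = 0
w3 = w2 ∨ x1 = 0 ∨ 0 = 0
w4 = x6 ∨ w3 = 0 ∨ 0 = 0
w5 = w2 ∧ w4 = 0 ∧ 0 = 0
w6 = w5 ∨ x4 = 0 ∨ 0 = 0
So w6 = 0.

x1=0, x6=0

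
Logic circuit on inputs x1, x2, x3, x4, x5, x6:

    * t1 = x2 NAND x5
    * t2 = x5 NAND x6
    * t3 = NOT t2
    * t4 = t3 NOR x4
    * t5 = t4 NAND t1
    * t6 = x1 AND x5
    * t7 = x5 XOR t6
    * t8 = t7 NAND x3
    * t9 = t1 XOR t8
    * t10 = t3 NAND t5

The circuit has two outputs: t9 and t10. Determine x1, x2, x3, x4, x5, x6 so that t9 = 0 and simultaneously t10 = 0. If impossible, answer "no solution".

Check with x1=0, x2=1, x3=1, x4=1, x5=1, x6=1:
t1 = x2 NAND x5 = 1 NAND 1 = 0
t2 = x5 NAND x6 = 1 NAND 1 = 0
t3 = NOT t2 = NOT 0 = 1
t4 = t3 NOR x4 = 1 NOR 1 = 0
t5 = t4 NAND t1 = 0 NAND 0 = 1
t6 = x1 AND x5 = 0 AND 1 = 0
t7 = x5 XOR t6 = 1 XOR 0 = 1
t8 = t7 NAND x3 = 1 NAND 1 = 0
t9 = t1 XOR t8 = 0 XOR 0 = 0
t10 = t3 NAND t5 = 1 NAND 1 = 0
So t9 = 0 and t10 = 0.

x1=0, x2=1, x3=1, x4=1, x5=1, x6=1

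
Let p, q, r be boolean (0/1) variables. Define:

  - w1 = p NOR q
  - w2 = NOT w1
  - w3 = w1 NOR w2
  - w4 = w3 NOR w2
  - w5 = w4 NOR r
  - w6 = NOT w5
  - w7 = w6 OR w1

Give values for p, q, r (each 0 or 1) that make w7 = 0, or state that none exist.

p=1, q=0, r=0

w7 = w6 OR w1 must be 0, so both w6 = 0 and w1 = 0.
w6 = NOT w5 must be 0, so w5 = 1.
w1 = p NOR q must be 0, so at least one of p, q is 1.
Check with p=1, q=0, r=0:
w1 = p NOR q = 1 NOR 0 = 0
w2 = NOT w1 = NOT 0 = 1
w3 = w1 NOR w2 = 0 NOR 1 = 0
w4 = w3 NOR w2 = 0 NOR 1 = 0
w5 = w4 NOR r = 0 NOR 0 = 1
w6 = NOT w5 = NOT 1 = 0
w7 = w6 OR w1 = 0 OR 0 = 0
So w7 = 0 as required.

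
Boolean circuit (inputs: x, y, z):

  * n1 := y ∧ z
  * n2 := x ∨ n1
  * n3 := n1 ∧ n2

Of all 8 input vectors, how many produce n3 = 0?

6

n3 = n1 ∧ n2 must be 0, so at least one of n1, n2 is 0.
Satisfying assignments:
  x=0, y=0, z=0
  x=0, y=0, z=1
  x=0, y=1, z=0
  x=1, y=0, z=0
  x=1, y=0, z=1
  x=1, y=1, z=0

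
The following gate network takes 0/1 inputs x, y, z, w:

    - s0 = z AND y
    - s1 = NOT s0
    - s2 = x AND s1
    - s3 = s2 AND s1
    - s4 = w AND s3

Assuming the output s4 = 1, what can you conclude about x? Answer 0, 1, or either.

1

s4 = w AND s3 must be 1, so both w = 1 and s3 = 1.
Every assignment with s4 = 1 has x = 1; there are 3 such assignment(s).
  x=1, y=0, z=0, w=1
  x=1, y=0, z=1, w=1
  x=1, y=1, z=0, w=1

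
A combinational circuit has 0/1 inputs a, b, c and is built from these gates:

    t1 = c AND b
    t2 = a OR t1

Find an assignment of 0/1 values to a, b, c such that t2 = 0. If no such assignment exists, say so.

t2 = a OR t1 must be 0, so both a = 0 and t1 = 0.
t1 = c AND b must be 0, so at least one of c, b is 0.
Check with a=0, b=1, c=0:
t1 = c AND b = 0 AND 1 = 0
t2 = a OR t1 = 0 OR 0 = 0
So t2 = 0 as required.

a=0, b=1, c=0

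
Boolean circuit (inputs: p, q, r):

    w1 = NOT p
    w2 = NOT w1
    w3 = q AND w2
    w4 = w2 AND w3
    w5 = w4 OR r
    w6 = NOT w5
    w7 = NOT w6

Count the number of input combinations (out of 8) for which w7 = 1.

w7 = NOT w6 must be 1, so w6 = 0.
w6 = NOT w5 must be 0, so w5 = 1.
Enumerating the 8 input combinations, 5 give w7 = 1 and 3 give w7 = 0.

5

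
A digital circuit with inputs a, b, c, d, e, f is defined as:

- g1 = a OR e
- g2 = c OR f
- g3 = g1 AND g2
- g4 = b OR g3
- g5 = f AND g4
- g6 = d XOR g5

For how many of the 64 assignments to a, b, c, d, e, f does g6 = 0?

32

g6 = d XOR g5 must be 0, so d and g5 are equal.
Enumerating the 64 input combinations, 32 give g6 = 0 and 32 give g6 = 1.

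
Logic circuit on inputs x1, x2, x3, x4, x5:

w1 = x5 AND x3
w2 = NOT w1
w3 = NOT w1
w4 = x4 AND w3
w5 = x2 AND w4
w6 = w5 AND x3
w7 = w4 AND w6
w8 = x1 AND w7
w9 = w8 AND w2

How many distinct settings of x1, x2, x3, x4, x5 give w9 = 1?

1

w9 = w8 AND w2 must be 1, so both w8 = 1 and w2 = 1.
Satisfying assignments:
  x1=1, x2=1, x3=1, x4=1, x5=0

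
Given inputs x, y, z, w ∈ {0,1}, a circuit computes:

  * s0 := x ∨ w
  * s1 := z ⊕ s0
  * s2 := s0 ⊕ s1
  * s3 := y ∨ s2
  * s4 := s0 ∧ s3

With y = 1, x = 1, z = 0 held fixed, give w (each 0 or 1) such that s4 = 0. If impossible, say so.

With y = 1, x = 1, z = 0 fixed, none of the 2 settings of w give s4 = 0.
For example, with w=0:
s0 = x ∨ w = 1 ∨ 0 = 1
s1 = z ⊕ s0 = 0 ⊕ 1 = 1
s2 = s0 ⊕ s1 = 1 ⊕ 1 = 0
s3 = y ∨ s2 = 1 ∨ 0 = 1
s4 = s0 ∧ s3 = 1 ∧ 1 = 1
giving s4 = 1 ≠ 0.

no solution exists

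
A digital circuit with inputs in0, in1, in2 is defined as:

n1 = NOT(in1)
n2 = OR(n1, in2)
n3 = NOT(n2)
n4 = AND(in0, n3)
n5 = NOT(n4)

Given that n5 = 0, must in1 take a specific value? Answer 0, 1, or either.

n5 = NOT(n4) must be 0, so n4 = 1.
n4 = AND(in0, n3) must be 1, so both in0 = 1 and n3 = 1.
Every assignment with n5 = 0 has in1 = 1; there are 1 such assignment(s).
  in0=1, in1=1, in2=0

1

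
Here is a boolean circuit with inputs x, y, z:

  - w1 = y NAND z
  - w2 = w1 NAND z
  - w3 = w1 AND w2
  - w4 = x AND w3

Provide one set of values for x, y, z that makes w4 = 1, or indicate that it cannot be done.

w4 = x AND w3 must be 1, so both x = 1 and w3 = 1.
w3 = w1 AND w2 must be 1, so both w1 = 1 and w2 = 1.
w1 = y NAND z must be 1, so at least one of y, z is 0.
Check with x=1 y=0 z=0:
w1 = y NAND z = 0 NAND 0 = 1
w2 = w1 NAND z = 1 NAND 0 = 1
w3 = w1 AND w2 = 1 AND 1 = 1
w4 = x AND w3 = 1 AND 1 = 1
So w4 = 1 as required.

x=1 y=0 z=0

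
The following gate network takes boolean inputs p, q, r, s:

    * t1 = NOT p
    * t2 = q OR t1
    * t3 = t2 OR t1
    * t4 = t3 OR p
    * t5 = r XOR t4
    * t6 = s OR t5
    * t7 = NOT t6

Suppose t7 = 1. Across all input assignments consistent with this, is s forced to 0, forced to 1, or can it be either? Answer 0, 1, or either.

t7 = NOT t6 must be 1, so t6 = 0.
t6 = s OR t5 must be 0, so both s = 0 and t5 = 0.
Every assignment with t7 = 1 has s = 0; there are 4 such assignment(s).
  p=0, q=0, r=1, s=0
  p=0, q=1, r=1, s=0
  p=1, q=0, r=1, s=0
  p=1, q=1, r=1, s=0

0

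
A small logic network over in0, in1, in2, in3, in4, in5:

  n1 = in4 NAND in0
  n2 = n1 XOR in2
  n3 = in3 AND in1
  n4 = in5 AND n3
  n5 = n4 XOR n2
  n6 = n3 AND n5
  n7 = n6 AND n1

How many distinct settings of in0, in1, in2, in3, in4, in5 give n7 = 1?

6

n7 = n6 AND n1 must be 1, so both n6 = 1 and n1 = 1.
Satisfying assignments:
  in0=0, in1=1, in2=0, in3=1, in4=0, in5=0
  in0=0, in1=1, in2=0, in3=1, in4=1, in5=0
  in0=0, in1=1, in2=1, in3=1, in4=0, in5=1
  in0=0, in1=1, in2=1, in3=1, in4=1, in5=1
  in0=1, in1=1, in2=0, in3=1, in4=0, in5=0
  in0=1, in1=1, in2=1, in3=1, in4=0, in5=1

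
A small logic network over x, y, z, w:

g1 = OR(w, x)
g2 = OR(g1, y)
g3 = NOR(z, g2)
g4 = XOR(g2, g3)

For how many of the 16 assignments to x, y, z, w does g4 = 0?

g4 = XOR(g2, g3) must be 0, so g2 and g3 are equal.
Satisfying assignments:
  x=0, y=0, z=1, w=0

1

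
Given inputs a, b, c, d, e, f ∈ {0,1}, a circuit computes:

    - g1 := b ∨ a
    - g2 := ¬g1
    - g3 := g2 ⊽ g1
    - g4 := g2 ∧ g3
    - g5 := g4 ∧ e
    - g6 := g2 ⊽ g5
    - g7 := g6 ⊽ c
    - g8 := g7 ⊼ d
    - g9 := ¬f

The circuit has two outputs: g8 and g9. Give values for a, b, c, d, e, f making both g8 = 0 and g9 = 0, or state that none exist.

Check with a=0, b=0, c=0, d=1, e=1, f=1:
g1 = b ∨ a = 0 ∨ 0 = 0
g2 = ¬g1 = ¬0 = 1
g3 = g2 ⊽ g1 = 1 ⊽ 0 = 0
g4 = g2 ∧ g3 = 1 ∧ 0 = 0
g5 = g4 ∧ e = 0 ∧ 1 = 0
g6 = g2 ⊽ g5 = 1 ⊽ 0 = 0
g7 = g6 ⊽ c = 0 ⊽ 0 = 1
g8 = g7 ⊼ d = 1 ⊼ 1 = 0
g9 = ¬f = ¬1 = 0
So g8 = 0 and g9 = 0.

a=0, b=0, c=0, d=1, e=1, f=1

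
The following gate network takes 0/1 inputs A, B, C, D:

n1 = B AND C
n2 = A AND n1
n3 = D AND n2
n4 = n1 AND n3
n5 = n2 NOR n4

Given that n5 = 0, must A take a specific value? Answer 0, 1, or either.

n5 = n2 NOR n4 must be 0, so at least one of n2, n4 is 1.
Every assignment with n5 = 0 has A = 1; there are 2 such assignment(s).
  A=1, B=1, C=1, D=0
  A=1, B=1, C=1, D=1

1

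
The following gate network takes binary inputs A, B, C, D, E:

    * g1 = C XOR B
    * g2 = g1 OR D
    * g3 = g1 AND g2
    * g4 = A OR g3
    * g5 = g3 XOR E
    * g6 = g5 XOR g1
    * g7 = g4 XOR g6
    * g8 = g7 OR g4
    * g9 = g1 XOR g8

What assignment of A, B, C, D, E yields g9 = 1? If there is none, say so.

g9 = g1 XOR g8 must be 1, so g1 and g8 differ.
Check with A=0, B=0, C=0, D=0, E=1:
g1 = C XOR B = 0 XOR 0 = 0
g2 = g1 OR D = 0 OR 0 = 0
g3 = g1 AND g2 = 0 AND 0 = 0
g4 = A OR g3 = 0 OR 0 = 0
g5 = g3 XOR E = 0 XOR 1 = 1
g6 = g5 XOR g1 = 1 XOR 0 = 1
g7 = g4 XOR g6 = 0 XOR 1 = 1
g8 = g7 OR g4 = 1 OR 0 = 1
g9 = g1 XOR g8 = 0 XOR 1 = 1
So g9 = 1 as required.

A=0, B=0, C=0, D=0, E=1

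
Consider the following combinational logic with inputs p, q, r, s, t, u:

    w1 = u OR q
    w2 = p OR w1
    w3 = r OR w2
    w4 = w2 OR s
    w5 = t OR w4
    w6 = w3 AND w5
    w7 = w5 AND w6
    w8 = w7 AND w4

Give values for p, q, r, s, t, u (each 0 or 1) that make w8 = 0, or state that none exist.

p=0, q=0, r=0, s=1, t=0, u=0

w8 = w7 AND w4 must be 0, so at least one of w7, w4 is 0.
Check with p=0, q=0, r=0, s=1, t=0, u=0:
w1 = u OR q = 0 OR 0 = 0
w2 = p OR w1 = 0 OR 0 = 0
w3 = r OR w2 = 0 OR 0 = 0
w4 = w2 OR s = 0 OR 1 = 1
w5 = t OR w4 = 0 OR 1 = 1
w6 = w3 AND w5 = 0 AND 1 = 0
w7 = w5 AND w6 = 1 AND 0 = 0
w8 = w7 AND w4 = 0 AND 1 = 0
So w8 = 0 as required.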